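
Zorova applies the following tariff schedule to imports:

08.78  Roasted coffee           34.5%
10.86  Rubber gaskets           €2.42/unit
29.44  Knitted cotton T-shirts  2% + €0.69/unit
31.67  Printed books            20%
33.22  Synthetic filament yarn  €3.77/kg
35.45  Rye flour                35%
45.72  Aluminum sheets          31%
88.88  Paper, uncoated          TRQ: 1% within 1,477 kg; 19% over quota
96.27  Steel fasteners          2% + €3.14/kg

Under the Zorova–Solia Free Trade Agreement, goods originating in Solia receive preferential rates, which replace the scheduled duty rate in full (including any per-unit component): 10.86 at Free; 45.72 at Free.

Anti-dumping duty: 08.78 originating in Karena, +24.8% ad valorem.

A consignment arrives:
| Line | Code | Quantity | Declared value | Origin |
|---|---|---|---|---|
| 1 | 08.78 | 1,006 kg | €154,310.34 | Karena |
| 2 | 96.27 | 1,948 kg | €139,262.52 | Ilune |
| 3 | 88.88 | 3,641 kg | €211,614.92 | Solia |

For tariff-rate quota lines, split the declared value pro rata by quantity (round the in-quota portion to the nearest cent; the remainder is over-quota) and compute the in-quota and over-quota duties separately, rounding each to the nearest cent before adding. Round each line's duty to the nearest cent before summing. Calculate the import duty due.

Line 1 (08.78, Karena, 1,006 kg, €154,310.34):
Base rate for 08.78 is 34.5%.
Additional duty on 08.78 from Karena: +24.8%. Applied ad valorem rate: 34.5% + 24.8% = 59.3%.
Duty = €154,310.34 × 59.3% = €91,506.03.
Line 2 (96.27, Ilune, 1,948 kg, €139,262.52):
Base rate for 96.27 is 2% + €3.14/kg.
Duty = €139,262.52 × 2% + 1,948 × €3.14 = €8,901.97.
Line 3 (88.88, Solia, 3,641 kg, €211,614.92):
Code 88.88 is under a tariff-rate quota (threshold 1,477 kg). In-quota: 1,477 kg at 1%; over-quota: 2,164 kg at 19%.
Pro-rata value split: in-quota = €211,614.92 × 1,477/3,641 = €85,843.24; over-quota = €211,614.92 − €85,843.24 = €125,771.68.
In-quota duty = €85,843.24 × 1% = €858.43. Over-quota duty = €125,771.68 × 19% = €23,896.62.
Line duty = €858.43 + €23,896.62 = €24,755.05.
Total = €91,506.03 + €8,901.97 + €24,755.05 = €125,163.05.

€125,163.05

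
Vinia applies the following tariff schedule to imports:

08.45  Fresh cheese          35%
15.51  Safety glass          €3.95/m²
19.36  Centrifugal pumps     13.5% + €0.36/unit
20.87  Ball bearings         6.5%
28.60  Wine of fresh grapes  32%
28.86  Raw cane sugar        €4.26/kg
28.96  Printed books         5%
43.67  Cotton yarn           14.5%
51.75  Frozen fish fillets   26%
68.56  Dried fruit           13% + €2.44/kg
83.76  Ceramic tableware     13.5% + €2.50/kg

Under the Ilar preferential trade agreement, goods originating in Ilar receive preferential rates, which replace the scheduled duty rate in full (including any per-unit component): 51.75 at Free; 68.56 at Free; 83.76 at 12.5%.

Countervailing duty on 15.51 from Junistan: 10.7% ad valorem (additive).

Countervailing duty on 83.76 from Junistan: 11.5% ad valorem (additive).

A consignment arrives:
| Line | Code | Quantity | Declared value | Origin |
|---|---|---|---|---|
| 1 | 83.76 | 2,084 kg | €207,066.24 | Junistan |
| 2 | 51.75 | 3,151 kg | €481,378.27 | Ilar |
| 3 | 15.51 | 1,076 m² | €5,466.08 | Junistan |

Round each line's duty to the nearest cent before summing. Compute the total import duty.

€61,811.63

Line 1 (83.76, Junistan, 2,084 kg, €207,066.24):
Base rate for 83.76 is 13.5% + €2.50/kg.
83.76 has an FTA preferential rate, but origin Junistan is not Ilar; base rate stands.
Additional duty on 83.76 from Junistan: +11.5%. Applied ad valorem rate: 13.5% + 11.5% = 25%.
Duty = €207,066.24 × 25% + 2,084 × €2.50 = €56,976.56.
Line 2 (51.75, Ilar, 3,151 kg, €481,378.27):
Base rate for 51.75 is 26%.
Origin Ilar qualifies under the Vinia–Ilar agreement and 51.75 is covered: preferential rate Free applies instead.
Duty = €481,378.27 × 0% = €0.00.
Line 3 (15.51, Junistan, 1,076 m², €5,466.08):
Base rate for 15.51 is €3.95/m².
Additional duty on 15.51 from Junistan: +10.7% ad valorem. Applied ad valorem rate = 10.7%.
Duty = €5,466.08 × 10.7% + 1,076 × €3.95 = €4,835.07.
Total = €56,976.56 + €0.00 + €4,835.07 = €61,811.63.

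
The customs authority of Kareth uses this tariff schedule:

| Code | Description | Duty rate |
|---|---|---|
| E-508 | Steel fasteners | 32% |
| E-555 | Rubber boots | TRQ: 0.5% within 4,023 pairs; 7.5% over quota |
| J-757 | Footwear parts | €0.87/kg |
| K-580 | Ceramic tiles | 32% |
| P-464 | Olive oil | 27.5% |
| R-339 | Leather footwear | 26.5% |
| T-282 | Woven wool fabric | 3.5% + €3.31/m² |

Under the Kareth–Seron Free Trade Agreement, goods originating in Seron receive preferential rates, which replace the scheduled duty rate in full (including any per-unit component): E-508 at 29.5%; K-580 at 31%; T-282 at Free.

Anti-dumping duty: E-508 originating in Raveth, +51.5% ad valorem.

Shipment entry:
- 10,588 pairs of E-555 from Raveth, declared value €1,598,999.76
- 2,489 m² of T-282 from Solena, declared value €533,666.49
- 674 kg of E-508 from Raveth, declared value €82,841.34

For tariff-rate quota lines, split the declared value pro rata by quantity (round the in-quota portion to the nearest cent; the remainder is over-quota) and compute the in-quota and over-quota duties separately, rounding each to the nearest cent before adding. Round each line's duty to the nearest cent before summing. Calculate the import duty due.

€173,485.68

Line 1 (E-555, Raveth, 10,588 pairs, €1,598,999.76):
Code E-555 is under a tariff-rate quota (threshold 4,023 pairs). In-quota: 4,023 pairs at 0.5%; over-quota: 6,565 pairs at 7.5%.
Pro-rata value split: in-quota = €1,598,999.76 × 4,023/10,588 = €607,553.46; over-quota = €1,598,999.76 − €607,553.46 = €991,446.30.
In-quota duty = €607,553.46 × 0.5% = €3,037.77. Over-quota duty = €991,446.30 × 7.5% = €74,358.47.
Line duty = €3,037.77 + €74,358.47 = €77,396.24.
Line 2 (T-282, Solena, 2,489 m², €533,666.49):
Base rate for T-282 is 3.5% + €3.31/m².
T-282 has an FTA preferential rate, but origin Solena is not Seron; base rate stands.
Duty = €533,666.49 × 3.5% + 2,489 × €3.31 = €26,916.92.
Line 3 (E-508, Raveth, 674 kg, €82,841.34):
Base rate for E-508 is 32%.
E-508 has an FTA preferential rate, but origin Raveth is not Seron; base rate stands.
Additional duty on E-508 from Raveth: +51.5%. Applied ad valorem rate: 32% + 51.5% = 83.5%.
Duty = €82,841.34 × 83.5% = €69,172.52.
Total = €77,396.24 + €26,916.92 + €69,172.52 = €173,485.68.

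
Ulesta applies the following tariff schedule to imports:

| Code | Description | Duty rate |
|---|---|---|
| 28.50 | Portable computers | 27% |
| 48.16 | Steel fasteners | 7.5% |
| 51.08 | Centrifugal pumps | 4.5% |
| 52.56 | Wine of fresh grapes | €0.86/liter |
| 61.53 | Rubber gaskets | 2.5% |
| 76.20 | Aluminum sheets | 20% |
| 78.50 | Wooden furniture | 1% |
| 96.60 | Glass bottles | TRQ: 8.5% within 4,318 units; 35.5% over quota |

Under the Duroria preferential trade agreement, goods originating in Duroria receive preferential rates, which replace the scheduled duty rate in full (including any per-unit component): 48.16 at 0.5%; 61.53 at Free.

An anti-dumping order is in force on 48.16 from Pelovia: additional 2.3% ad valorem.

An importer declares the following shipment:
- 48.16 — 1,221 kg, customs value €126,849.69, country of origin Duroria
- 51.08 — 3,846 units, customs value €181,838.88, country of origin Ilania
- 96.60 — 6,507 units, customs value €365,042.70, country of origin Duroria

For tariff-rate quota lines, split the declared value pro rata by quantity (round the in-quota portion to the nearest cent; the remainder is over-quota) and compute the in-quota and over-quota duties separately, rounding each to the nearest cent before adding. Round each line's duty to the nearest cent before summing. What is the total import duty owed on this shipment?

Line 1 (48.16, Duroria, 1,221 kg, €126,849.69):
Base rate for 48.16 is 7.5%.
Origin Duroria qualifies under the Ulesta–Duroria agreement and 48.16 is covered: preferential rate 0.5% applies instead.
The additional-duty order on 48.16 targets Pelovia, not Duroria; it does not apply.
Duty = €126,849.69 × 0.5% = €634.25.
Line 2 (51.08, Ilania, 3,846 units, €181,838.88):
Base rate for 51.08 is 4.5%.
Duty = €181,838.88 × 4.5% = €8,182.75.
Line 3 (96.60, Duroria, 6,507 units, €365,042.70):
Code 96.60 is under a tariff-rate quota (threshold 4,318 units). In-quota: 4,318 units at 8.5%; over-quota: 2,189 units at 35.5%.
Pro-rata value split: in-quota = €365,042.70 × 4,318/6,507 = €242,239.80; over-quota = €365,042.70 − €242,239.80 = €122,802.90.
In-quota duty = €242,239.80 × 8.5% = €20,590.38. Over-quota duty = €122,802.90 × 35.5% = €43,595.03.
Line duty = €20,590.38 + €43,595.03 = €64,185.41.
Total = €634.25 + €8,182.75 + €64,185.41 = €73,002.41.

€73,002.41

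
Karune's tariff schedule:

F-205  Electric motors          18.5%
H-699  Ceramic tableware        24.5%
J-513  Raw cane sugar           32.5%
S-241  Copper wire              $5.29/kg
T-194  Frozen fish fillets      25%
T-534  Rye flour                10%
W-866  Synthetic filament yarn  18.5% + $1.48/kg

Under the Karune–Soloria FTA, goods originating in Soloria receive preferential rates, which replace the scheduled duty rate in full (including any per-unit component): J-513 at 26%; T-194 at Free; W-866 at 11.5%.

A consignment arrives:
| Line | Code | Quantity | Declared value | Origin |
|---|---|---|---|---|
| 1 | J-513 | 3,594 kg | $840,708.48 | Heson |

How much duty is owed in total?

$273,230.26

Line 1 (J-513, Heson, 3,594 kg, $840,708.48):
Base rate for J-513 is 32.5%.
J-513 has an FTA preferential rate, but origin Heson is not Soloria; base rate stands.
Duty = $840,708.48 × 32.5% = $273,230.26.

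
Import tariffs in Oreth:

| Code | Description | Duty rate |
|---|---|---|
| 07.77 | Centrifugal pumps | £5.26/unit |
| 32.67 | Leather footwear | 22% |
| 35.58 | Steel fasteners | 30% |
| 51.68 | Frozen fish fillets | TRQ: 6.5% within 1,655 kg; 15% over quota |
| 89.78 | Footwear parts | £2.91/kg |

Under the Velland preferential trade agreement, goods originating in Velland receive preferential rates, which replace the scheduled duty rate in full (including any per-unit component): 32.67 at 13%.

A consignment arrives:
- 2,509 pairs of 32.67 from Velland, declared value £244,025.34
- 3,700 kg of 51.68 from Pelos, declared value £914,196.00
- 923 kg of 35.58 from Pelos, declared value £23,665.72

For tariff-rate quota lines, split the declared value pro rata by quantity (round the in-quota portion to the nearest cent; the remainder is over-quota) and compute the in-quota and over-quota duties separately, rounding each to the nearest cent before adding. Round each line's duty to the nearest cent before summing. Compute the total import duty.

£141,194.43

Line 1 (32.67, Velland, 2,509 pairs, £244,025.34):
Base rate for 32.67 is 22%.
Origin Velland qualifies under the Oreth–Velland agreement and 32.67 is covered: preferential rate 13% applies instead.
Duty = £244,025.34 × 13% = £31,723.29.
Line 2 (51.68, Pelos, 3,700 kg, £914,196.00):
Code 51.68 is under a tariff-rate quota (threshold 1,655 kg). In-quota: 1,655 kg at 6.5%; over-quota: 2,045 kg at 15%.
Pro-rata value split: in-quota = £914,196.00 × 1,655/3,700 = £408,917.40; over-quota = £914,196.00 − £408,917.40 = £505,278.60.
In-quota duty = £408,917.40 × 6.5% = £26,579.63. Over-quota duty = £505,278.60 × 15% = £75,791.79.
Line duty = £26,579.63 + £75,791.79 = £102,371.42.
Line 3 (35.58, Pelos, 923 kg, £23,665.72):
Base rate for 35.58 is 30%.
Duty = £23,665.72 × 30% = £7,099.72.
Total = £31,723.29 + £102,371.42 + £7,099.72 = £141,194.43.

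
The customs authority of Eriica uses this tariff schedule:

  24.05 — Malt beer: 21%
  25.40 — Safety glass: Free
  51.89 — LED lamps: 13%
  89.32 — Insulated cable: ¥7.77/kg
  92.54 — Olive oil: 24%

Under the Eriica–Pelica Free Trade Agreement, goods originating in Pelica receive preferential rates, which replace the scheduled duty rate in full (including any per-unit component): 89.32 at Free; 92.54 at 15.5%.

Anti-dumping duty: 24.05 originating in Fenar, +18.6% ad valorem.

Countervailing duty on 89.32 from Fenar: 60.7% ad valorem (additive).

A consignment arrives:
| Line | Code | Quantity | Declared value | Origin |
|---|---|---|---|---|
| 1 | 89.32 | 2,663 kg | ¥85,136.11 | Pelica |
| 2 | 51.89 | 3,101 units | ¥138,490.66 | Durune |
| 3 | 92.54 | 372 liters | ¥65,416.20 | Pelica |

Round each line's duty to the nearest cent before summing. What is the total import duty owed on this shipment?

Line 1 (89.32, Pelica, 2,663 kg, ¥85,136.11):
Base rate for 89.32 is ¥7.77/kg.
Origin Pelica qualifies under the Eriica–Pelica agreement and 89.32 is covered: preferential rate Free applies instead.
The additional-duty order on 89.32 targets Fenar, not Pelica; it does not apply.
Duty = ¥85,136.11 × 0% = ¥0.00.
Line 2 (51.89, Durune, 3,101 units, ¥138,490.66):
Base rate for 51.89 is 13%.
Duty = ¥138,490.66 × 13% = ¥18,003.79.
Line 3 (92.54, Pelica, 372 liters, ¥65,416.20):
Base rate for 92.54 is 24%.
Origin Pelica qualifies under the Eriica–Pelica agreement and 92.54 is covered: preferential rate 15.5% applies instead.
Duty = ¥65,416.20 × 15.5% = ¥10,139.51.
Total = ¥0.00 + ¥18,003.79 + ¥10,139.51 = ¥28,143.30.

¥28,143.30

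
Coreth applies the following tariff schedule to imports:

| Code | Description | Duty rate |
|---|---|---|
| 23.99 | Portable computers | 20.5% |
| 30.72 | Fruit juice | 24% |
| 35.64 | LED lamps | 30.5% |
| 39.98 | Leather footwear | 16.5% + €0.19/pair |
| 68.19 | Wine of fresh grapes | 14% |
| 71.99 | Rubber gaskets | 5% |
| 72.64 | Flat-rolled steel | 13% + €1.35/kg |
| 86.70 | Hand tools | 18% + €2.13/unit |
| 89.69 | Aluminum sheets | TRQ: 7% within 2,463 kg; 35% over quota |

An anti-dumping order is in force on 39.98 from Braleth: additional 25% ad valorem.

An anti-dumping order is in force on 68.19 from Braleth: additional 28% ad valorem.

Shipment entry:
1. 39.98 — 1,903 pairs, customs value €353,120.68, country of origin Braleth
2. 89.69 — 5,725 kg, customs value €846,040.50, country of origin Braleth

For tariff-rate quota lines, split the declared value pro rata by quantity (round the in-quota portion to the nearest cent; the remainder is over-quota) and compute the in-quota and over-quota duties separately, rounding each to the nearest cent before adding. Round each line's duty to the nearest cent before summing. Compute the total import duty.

€341,105.83

Line 1 (39.98, Braleth, 1,903 pairs, €353,120.68):
Base rate for 39.98 is 16.5% + €0.19/pair.
Additional duty on 39.98 from Braleth: +25%. Applied ad valorem rate: 16.5% + 25% = 41.5%.
Duty = €353,120.68 × 41.5% + 1,903 × €0.19 = €146,906.65.
Line 2 (89.69, Braleth, 5,725 kg, €846,040.50):
Code 89.69 is under a tariff-rate quota (threshold 2,463 kg). In-quota: 2,463 kg at 7%; over-quota: 3,262 kg at 35%.
Pro-rata value split: in-quota = €846,040.50 × 2,463/5,725 = €363,982.14; over-quota = €846,040.50 − €363,982.14 = €482,058.36.
In-quota duty = €363,982.14 × 7% = €25,478.75. Over-quota duty = €482,058.36 × 35% = €168,720.43.
Line duty = €25,478.75 + €168,720.43 = €194,199.18.
Total = €146,906.65 + €194,199.18 = €341,105.83.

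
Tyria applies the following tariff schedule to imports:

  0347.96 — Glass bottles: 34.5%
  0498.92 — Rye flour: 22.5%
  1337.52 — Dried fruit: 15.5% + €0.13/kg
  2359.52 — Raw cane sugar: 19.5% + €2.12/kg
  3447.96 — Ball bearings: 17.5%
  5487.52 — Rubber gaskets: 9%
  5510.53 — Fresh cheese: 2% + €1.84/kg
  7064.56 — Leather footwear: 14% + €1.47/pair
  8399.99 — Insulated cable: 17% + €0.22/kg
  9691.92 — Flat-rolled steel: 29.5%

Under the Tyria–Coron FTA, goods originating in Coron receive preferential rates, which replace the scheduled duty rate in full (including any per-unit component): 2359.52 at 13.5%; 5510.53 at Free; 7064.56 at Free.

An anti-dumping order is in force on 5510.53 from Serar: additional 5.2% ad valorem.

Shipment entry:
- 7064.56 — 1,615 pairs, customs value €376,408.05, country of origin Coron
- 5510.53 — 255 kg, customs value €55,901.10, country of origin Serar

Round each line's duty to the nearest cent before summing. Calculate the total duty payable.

Line 1 (7064.56, Coron, 1,615 pairs, €376,408.05):
Base rate for 7064.56 is 14% + €1.47/pair.
Origin Coron qualifies under the Tyria–Coron agreement and 7064.56 is covered: preferential rate Free applies instead.
Duty = €376,408.05 × 0% = €0.00.
Line 2 (5510.53, Serar, 255 kg, €55,901.10):
Base rate for 5510.53 is 2% + €1.84/kg.
5510.53 has an FTA preferential rate, but origin Serar is not Coron; base rate stands.
Additional duty on 5510.53 from Serar: +5.2%. Applied ad valorem rate: 2% + 5.2% = 7.2%.
Duty = €55,901.10 × 7.2% + 255 × €1.84 = €4,494.08.
Total = €0.00 + €4,494.08 = €4,494.08.

€4,494.08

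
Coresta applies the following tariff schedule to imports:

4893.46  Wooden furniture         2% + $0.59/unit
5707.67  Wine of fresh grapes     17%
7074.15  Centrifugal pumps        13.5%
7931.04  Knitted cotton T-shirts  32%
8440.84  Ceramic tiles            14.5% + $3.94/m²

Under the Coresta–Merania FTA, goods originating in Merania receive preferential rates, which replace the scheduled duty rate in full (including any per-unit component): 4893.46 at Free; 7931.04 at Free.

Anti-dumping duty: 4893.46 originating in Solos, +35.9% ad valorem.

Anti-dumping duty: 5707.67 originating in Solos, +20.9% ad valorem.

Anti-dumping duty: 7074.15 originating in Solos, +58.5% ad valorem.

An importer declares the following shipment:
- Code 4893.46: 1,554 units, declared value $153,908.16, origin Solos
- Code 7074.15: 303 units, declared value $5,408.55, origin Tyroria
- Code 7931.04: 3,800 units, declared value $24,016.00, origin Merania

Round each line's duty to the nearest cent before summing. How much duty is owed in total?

$59,978.20

Line 1 (4893.46, Solos, 1,554 units, $153,908.16):
Base rate for 4893.46 is 2% + $0.59/unit.
4893.46 has an FTA preferential rate, but origin Solos is not Merania; base rate stands.
Additional duty on 4893.46 from Solos: +35.9%. Applied ad valorem rate: 2% + 35.9% = 37.9%.
Duty = $153,908.16 × 37.9% + 1,554 × $0.59 = $59,248.05.
Line 2 (7074.15, Tyroria, 303 units, $5,408.55):
Base rate for 7074.15 is 13.5%.
The additional-duty order on 7074.15 targets Solos, not Tyroria; it does not apply.
Duty = $5,408.55 × 13.5% = $730.15.
Line 3 (7931.04, Merania, 3,800 units, $24,016.00):
Base rate for 7931.04 is 32%.
Origin Merania qualifies under the Coresta–Merania agreement and 7931.04 is covered: preferential rate Free applies instead.
Duty = $24,016.00 × 0% = $0.00.
Total = $59,248.05 + $730.15 + $0.00 = $59,978.20.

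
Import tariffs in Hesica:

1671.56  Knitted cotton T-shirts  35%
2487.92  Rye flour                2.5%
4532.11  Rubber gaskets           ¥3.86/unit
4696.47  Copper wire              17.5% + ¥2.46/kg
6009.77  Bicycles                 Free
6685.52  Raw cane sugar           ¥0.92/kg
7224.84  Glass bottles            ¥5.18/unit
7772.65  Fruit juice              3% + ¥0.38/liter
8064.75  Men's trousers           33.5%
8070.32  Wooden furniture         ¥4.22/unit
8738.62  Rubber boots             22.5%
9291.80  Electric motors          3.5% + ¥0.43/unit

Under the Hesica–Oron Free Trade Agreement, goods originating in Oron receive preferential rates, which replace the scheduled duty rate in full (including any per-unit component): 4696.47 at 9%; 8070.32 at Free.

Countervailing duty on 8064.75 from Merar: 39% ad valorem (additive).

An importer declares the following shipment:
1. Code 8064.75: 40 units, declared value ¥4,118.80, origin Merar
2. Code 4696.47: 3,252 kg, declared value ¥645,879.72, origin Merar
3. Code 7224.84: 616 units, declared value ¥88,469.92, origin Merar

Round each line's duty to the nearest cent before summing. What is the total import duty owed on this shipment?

¥127,205.88

Line 1 (8064.75, Merar, 40 units, ¥4,118.80):
Base rate for 8064.75 is 33.5%.
Additional duty on 8064.75 from Merar: +39%. Applied ad valorem rate: 33.5% + 39% = 72.5%.
Duty = ¥4,118.80 × 72.5% = ¥2,986.13.
Line 2 (4696.47, Merar, 3,252 kg, ¥645,879.72):
Base rate for 4696.47 is 17.5% + ¥2.46/kg.
4696.47 has an FTA preferential rate, but origin Merar is not Oron; base rate stands.
Duty = ¥645,879.72 × 17.5% + 3,252 × ¥2.46 = ¥121,028.87.
Line 3 (7224.84, Merar, 616 units, ¥88,469.92):
Base rate for 7224.84 is ¥5.18/unit.
Duty = 616 × ¥5.18 = ¥3,190.88.
Total = ¥2,986.13 + ¥121,028.87 + ¥3,190.88 = ¥127,205.88.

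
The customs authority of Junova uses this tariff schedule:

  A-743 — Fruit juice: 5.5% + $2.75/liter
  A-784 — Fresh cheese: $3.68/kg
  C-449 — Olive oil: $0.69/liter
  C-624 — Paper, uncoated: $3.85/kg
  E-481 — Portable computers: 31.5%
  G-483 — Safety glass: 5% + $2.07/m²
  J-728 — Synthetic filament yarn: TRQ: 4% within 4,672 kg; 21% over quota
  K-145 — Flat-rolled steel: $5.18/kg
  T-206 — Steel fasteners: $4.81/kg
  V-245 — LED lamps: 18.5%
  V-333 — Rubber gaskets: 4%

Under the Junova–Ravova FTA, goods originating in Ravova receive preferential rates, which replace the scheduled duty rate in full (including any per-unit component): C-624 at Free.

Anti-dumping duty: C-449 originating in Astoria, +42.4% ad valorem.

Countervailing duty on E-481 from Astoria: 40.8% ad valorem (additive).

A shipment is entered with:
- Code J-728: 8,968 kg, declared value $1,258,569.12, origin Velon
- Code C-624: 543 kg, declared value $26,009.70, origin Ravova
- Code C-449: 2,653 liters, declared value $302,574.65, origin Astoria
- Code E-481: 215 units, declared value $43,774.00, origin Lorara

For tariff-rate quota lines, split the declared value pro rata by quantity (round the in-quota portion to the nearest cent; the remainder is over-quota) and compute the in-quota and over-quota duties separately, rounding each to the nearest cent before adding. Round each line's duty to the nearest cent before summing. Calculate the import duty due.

Line 1 (J-728, Velon, 8,968 kg, $1,258,569.12):
Code J-728 is under a tariff-rate quota (threshold 4,672 kg). In-quota: 4,672 kg at 4%; over-quota: 4,296 kg at 21%.
Pro-rata value split: in-quota = $1,258,569.12 × 4,672/8,968 = $655,668.48; over-quota = $1,258,569.12 − $655,668.48 = $602,900.64.
In-quota duty = $655,668.48 × 4% = $26,226.74. Over-quota duty = $602,900.64 × 21% = $126,609.13.
Line duty = $26,226.74 + $126,609.13 = $152,835.87.
Line 2 (C-624, Ravova, 543 kg, $26,009.70):
Base rate for C-624 is $3.85/kg.
Origin Ravova qualifies under the Junova–Ravova agreement and C-624 is covered: preferential rate Free applies instead.
Duty = $26,009.70 × 0% = $0.00.
Line 3 (C-449, Astoria, 2,653 liters, $302,574.65):
Base rate for C-449 is $0.69/liter.
Additional duty on C-449 from Astoria: +42.4% ad valorem. Applied ad valorem rate = 42.4%.
Duty = $302,574.65 × 42.4% + 2,653 × $0.69 = $130,122.22.
Line 4 (E-481, Lorara, 215 units, $43,774.00):
Base rate for E-481 is 31.5%.
The additional-duty order on E-481 targets Astoria, not Lorara; it does not apply.
Duty = $43,774.00 × 31.5% = $13,788.81.
Total = $152,835.87 + $0.00 + $130,122.22 + $13,788.81 = $296,746.90.

$296,746.90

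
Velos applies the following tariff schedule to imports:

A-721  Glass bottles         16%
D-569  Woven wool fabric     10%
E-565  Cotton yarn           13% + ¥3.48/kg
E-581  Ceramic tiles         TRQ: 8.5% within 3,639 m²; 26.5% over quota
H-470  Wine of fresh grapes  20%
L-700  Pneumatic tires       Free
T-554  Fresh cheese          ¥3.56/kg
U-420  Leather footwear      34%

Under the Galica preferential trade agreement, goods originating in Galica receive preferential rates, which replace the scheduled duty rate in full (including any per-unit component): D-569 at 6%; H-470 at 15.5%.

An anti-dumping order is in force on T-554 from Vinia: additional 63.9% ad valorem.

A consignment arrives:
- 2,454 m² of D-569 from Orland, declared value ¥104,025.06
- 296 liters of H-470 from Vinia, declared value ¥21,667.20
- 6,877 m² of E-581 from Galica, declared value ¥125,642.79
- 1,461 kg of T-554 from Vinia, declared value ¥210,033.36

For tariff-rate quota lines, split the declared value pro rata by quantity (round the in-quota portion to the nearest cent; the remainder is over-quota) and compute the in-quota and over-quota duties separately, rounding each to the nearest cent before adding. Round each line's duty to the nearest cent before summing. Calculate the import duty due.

Line 1 (D-569, Orland, 2,454 m², ¥104,025.06):
Base rate for D-569 is 10%.
D-569 has an FTA preferential rate, but origin Orland is not Galica; base rate stands.
Duty = ¥104,025.06 × 10% = ¥10,402.51.
Line 2 (H-470, Vinia, 296 liters, ¥21,667.20):
Base rate for H-470 is 20%.
H-470 has an FTA preferential rate, but origin Vinia is not Galica; base rate stands.
Duty = ¥21,667.20 × 20% = ¥4,333.44.
Line 3 (E-581, Galica, 6,877 m², ¥125,642.79):
Code E-581 is under a tariff-rate quota (threshold 3,639 m²). In-quota: 3,639 m² at 8.5%; over-quota: 3,238 m² at 26.5%.
Pro-rata value split: in-quota = ¥125,642.79 × 3,639/6,877 = ¥66,484.53; over-quota = ¥125,642.79 − ¥66,484.53 = ¥59,158.26.
In-quota duty = ¥66,484.53 × 8.5% = ¥5,651.19. Over-quota duty = ¥59,158.26 × 26.5% = ¥15,676.94.
Line duty = ¥5,651.19 + ¥15,676.94 = ¥21,328.13.
Line 4 (T-554, Vinia, 1,461 kg, ¥210,033.36):
Base rate for T-554 is ¥3.56/kg.
Additional duty on T-554 from Vinia: +63.9% ad valorem. Applied ad valorem rate = 63.9%.
Duty = ¥210,033.36 × 63.9% + 1,461 × ¥3.56 = ¥139,412.48.
Total = ¥10,402.51 + ¥4,333.44 + ¥21,328.13 + ¥139,412.48 = ¥175,476.56.

¥175,476.56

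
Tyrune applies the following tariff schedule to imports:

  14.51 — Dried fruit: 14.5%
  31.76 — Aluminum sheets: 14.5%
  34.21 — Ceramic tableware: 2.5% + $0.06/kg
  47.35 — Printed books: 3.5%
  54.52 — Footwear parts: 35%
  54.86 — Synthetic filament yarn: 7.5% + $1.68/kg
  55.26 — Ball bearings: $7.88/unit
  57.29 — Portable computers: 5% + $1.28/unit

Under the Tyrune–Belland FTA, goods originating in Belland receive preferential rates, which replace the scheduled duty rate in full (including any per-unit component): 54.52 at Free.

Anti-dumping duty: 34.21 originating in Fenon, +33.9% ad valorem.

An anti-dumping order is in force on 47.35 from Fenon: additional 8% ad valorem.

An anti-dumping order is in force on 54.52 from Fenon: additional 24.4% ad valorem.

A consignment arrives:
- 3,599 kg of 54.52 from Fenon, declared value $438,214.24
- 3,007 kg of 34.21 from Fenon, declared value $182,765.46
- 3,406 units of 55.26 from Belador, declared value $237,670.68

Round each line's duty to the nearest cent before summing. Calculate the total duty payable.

$353,845.59

Line 1 (54.52, Fenon, 3,599 kg, $438,214.24):
Base rate for 54.52 is 35%.
54.52 has an FTA preferential rate, but origin Fenon is not Belland; base rate stands.
Additional duty on 54.52 from Fenon: +24.4%. Applied ad valorem rate: 35% + 24.4% = 59.4%.
Duty = $438,214.24 × 59.4% = $260,299.26.
Line 2 (34.21, Fenon, 3,007 kg, $182,765.46):
Base rate for 34.21 is 2.5% + $0.06/kg.
Additional duty on 34.21 from Fenon: +33.9%. Applied ad valorem rate: 2.5% + 33.9% = 36.4%.
Duty = $182,765.46 × 36.4% + 3,007 × $0.06 = $66,707.05.
Line 3 (55.26, Belador, 3,406 units, $237,670.68):
Base rate for 55.26 is $7.88/unit.
Duty = 3,406 × $7.88 = $26,839.28.
Total = $260,299.26 + $66,707.05 + $26,839.28 = $353,845.59.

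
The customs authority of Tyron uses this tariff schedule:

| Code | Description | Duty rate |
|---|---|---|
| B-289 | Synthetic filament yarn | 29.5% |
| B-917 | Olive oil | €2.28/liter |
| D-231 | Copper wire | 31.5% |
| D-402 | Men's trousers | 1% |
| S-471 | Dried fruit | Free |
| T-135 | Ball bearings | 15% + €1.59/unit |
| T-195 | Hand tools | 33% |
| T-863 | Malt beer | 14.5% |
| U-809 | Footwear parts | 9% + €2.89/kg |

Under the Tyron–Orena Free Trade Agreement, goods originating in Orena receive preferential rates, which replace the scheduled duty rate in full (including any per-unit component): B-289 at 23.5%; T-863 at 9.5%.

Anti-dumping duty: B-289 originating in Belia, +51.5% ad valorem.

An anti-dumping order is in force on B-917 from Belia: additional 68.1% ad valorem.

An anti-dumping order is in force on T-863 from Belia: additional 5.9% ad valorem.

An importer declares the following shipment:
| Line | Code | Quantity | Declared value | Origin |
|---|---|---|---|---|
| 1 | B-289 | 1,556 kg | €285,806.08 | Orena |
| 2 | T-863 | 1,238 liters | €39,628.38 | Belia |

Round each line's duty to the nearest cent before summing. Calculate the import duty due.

€75,248.62

Line 1 (B-289, Orena, 1,556 kg, €285,806.08):
Base rate for B-289 is 29.5%.
Origin Orena qualifies under the Tyron–Orena agreement and B-289 is covered: preferential rate 23.5% applies instead.
The additional-duty order on B-289 targets Belia, not Orena; it does not apply.
Duty = €285,806.08 × 23.5% = €67,164.43.
Line 2 (T-863, Belia, 1,238 liters, €39,628.38):
Base rate for T-863 is 14.5%.
T-863 has an FTA preferential rate, but origin Belia is not Orena; base rate stands.
Additional duty on T-863 from Belia: +5.9%. Applied ad valorem rate: 14.5% + 5.9% = 20.4%.
Duty = €39,628.38 × 20.4% = €8,084.19.
Total = €67,164.43 + €8,084.19 = €75,248.62.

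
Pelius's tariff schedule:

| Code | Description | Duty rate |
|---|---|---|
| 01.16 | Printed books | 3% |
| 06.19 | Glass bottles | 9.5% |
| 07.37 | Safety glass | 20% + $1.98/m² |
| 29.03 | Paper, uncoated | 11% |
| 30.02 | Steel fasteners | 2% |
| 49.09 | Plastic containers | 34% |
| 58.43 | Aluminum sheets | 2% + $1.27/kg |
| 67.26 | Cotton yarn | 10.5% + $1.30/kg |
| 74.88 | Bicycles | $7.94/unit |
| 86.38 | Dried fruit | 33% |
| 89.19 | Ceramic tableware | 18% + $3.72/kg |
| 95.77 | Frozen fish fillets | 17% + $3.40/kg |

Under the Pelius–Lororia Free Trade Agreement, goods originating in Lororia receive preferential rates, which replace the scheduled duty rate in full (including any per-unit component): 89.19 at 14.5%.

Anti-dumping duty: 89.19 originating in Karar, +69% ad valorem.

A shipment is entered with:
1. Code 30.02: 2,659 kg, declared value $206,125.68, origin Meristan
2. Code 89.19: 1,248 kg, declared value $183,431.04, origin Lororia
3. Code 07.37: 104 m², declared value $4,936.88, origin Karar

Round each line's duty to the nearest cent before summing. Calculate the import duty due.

Line 1 (30.02, Meristan, 2,659 kg, $206,125.68):
Base rate for 30.02 is 2%.
Duty = $206,125.68 × 2% = $4,122.51.
Line 2 (89.19, Lororia, 1,248 kg, $183,431.04):
Base rate for 89.19 is 18% + $3.72/kg.
Origin Lororia qualifies under the Pelius–Lororia agreement and 89.19 is covered: preferential rate 14.5% applies instead.
The additional-duty order on 89.19 targets Karar, not Lororia; it does not apply.
Duty = $183,431.04 × 14.5% = $26,597.50.
Line 3 (07.37, Karar, 104 m², $4,936.88):
Base rate for 07.37 is 20% + $1.98/m².
Duty = $4,936.88 × 20% + 104 × $1.98 = $1,193.30.
Total = $4,122.51 + $26,597.50 + $1,193.30 = $31,913.31.

$31,913.31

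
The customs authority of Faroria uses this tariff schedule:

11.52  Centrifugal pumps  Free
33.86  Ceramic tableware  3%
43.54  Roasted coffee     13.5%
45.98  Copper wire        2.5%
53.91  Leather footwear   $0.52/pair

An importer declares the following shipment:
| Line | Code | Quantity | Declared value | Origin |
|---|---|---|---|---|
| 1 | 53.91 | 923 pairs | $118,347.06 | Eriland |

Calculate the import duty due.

Line 1 (53.91, Eriland, 923 pairs, $118,347.06):
Base rate for 53.91 is $0.52/pair.
Duty = 923 × $0.52 = $479.96.

$479.96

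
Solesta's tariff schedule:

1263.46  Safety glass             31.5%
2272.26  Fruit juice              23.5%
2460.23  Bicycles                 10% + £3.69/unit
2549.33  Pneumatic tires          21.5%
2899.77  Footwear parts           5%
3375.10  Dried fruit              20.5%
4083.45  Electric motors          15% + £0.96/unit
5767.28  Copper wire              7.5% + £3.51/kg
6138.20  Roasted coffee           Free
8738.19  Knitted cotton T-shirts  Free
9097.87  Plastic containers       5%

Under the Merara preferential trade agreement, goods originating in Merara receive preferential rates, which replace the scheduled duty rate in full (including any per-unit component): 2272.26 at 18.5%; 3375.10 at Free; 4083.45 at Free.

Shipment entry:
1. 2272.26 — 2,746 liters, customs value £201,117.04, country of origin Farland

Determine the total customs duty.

£47,262.50

Line 1 (2272.26, Farland, 2,746 liters, £201,117.04):
Base rate for 2272.26 is 23.5%.
2272.26 has an FTA preferential rate, but origin Farland is not Merara; base rate stands.
Duty = £201,117.04 × 23.5% = £47,262.50.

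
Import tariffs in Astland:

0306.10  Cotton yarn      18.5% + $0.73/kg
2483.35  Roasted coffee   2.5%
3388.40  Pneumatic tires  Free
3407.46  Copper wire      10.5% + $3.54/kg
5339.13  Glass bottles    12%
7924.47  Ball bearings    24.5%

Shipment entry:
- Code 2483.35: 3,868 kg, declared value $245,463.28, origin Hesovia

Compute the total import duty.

Line 1 (2483.35, Hesovia, 3,868 kg, $245,463.28):
Base rate for 2483.35 is 2.5%.
Duty = $245,463.28 × 2.5% = $6,136.58.

$6,136.58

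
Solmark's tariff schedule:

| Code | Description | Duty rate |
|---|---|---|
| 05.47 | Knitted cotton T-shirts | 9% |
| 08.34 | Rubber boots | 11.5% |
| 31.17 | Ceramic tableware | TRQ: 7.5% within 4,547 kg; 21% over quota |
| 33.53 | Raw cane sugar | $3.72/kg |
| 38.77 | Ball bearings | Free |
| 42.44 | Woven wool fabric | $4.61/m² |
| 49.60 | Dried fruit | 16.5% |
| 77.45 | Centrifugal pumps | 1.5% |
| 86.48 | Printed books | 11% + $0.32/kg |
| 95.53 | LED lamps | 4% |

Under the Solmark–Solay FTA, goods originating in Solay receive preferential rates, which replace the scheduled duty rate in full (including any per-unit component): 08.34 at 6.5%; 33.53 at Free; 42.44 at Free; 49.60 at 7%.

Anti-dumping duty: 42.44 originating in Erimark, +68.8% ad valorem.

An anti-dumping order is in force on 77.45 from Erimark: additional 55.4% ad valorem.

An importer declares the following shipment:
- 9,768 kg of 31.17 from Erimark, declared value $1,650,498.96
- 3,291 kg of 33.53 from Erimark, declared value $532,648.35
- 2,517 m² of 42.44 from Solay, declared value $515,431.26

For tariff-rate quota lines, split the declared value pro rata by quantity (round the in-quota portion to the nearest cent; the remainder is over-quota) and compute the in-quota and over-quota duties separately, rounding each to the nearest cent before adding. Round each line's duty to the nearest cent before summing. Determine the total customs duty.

$255,125.91

Line 1 (31.17, Erimark, 9,768 kg, $1,650,498.96):
Code 31.17 is under a tariff-rate quota (threshold 4,547 kg). In-quota: 4,547 kg at 7.5%; over-quota: 5,221 kg at 21%.
Pro-rata value split: in-quota = $1,650,498.96 × 4,547/9,768 = $768,306.59; over-quota = $1,650,498.96 − $768,306.59 = $882,192.37.
In-quota duty = $768,306.59 × 7.5% = $57,622.99. Over-quota duty = $882,192.37 × 21% = $185,260.40.
Line duty = $57,622.99 + $185,260.40 = $242,883.39.
Line 2 (33.53, Erimark, 3,291 kg, $532,648.35):
Base rate for 33.53 is $3.72/kg.
33.53 has an FTA preferential rate, but origin Erimark is not Solay; base rate stands.
Duty = 3,291 × $3.72 = $12,242.52.
Line 3 (42.44, Solay, 2,517 m², $515,431.26):
Base rate for 42.44 is $4.61/m².
Origin Solay qualifies under the Solmark–Solay agreement and 42.44 is covered: preferential rate Free applies instead.
The additional-duty order on 42.44 targets Erimark, not Solay; it does not apply.
Duty = $515,431.26 × 0% = $0.00.
Total = $242,883.39 + $12,242.52 + $0.00 = $255,125.91.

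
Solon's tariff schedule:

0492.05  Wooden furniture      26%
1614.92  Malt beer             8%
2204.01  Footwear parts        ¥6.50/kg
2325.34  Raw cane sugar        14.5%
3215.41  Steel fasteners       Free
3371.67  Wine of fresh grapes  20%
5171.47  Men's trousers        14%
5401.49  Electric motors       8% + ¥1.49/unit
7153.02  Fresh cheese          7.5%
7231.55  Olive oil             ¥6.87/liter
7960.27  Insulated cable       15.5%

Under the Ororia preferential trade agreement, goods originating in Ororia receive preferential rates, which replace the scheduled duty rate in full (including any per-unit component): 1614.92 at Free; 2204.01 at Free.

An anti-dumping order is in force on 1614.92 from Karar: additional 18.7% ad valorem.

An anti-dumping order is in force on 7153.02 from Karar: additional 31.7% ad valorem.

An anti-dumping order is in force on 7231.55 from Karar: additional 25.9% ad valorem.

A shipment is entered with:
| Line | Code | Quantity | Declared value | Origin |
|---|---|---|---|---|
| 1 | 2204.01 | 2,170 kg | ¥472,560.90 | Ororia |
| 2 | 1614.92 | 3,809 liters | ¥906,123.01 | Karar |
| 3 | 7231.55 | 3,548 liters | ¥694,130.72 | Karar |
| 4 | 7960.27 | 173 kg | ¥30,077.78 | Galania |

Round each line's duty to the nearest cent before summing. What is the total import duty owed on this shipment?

Line 1 (2204.01, Ororia, 2,170 kg, ¥472,560.90):
Base rate for 2204.01 is ¥6.50/kg.
Origin Ororia qualifies under the Solon–Ororia agreement and 2204.01 is covered: preferential rate Free applies instead.
Duty = ¥472,560.90 × 0% = ¥0.00.
Line 2 (1614.92, Karar, 3,809 liters, ¥906,123.01):
Base rate for 1614.92 is 8%.
1614.92 has an FTA preferential rate, but origin Karar is not Ororia; base rate stands.
Additional duty on 1614.92 from Karar: +18.7%. Applied ad valorem rate: 8% + 18.7% = 26.7%.
Duty = ¥906,123.01 × 26.7% = ¥241,934.84.
Line 3 (7231.55, Karar, 3,548 liters, ¥694,130.72):
Base rate for 7231.55 is ¥6.87/liter.
Additional duty on 7231.55 from Karar: +25.9% ad valorem. Applied ad valorem rate = 25.9%.
Duty = ¥694,130.72 × 25.9% + 3,548 × ¥6.87 = ¥204,154.62.
Line 4 (7960.27, Galania, 173 kg, ¥30,077.78):
Base rate for 7960.27 is 15.5%.
Duty = ¥30,077.78 × 15.5% = ¥4,662.06.
Total = ¥0.00 + ¥241,934.84 + ¥204,154.62 + ¥4,662.06 = ¥450,751.52.

¥450,751.52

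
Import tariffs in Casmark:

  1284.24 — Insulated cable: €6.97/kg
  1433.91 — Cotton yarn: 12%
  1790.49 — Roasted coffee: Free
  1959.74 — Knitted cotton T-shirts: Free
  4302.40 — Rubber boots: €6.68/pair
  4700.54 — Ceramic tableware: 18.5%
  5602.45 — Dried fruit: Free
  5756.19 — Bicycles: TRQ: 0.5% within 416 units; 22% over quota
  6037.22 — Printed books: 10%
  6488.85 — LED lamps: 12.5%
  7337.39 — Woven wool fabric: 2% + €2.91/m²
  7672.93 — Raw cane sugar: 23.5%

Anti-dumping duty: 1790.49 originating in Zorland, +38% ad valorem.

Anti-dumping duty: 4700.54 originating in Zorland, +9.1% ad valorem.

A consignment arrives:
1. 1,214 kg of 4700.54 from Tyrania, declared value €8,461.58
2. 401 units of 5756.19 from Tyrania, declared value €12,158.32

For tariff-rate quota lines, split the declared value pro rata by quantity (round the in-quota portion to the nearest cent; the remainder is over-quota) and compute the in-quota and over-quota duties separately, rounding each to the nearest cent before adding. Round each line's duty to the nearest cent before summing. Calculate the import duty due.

€1,626.18

Line 1 (4700.54, Tyrania, 1,214 kg, €8,461.58):
Base rate for 4700.54 is 18.5%.
The additional-duty order on 4700.54 targets Zorland, not Tyrania; it does not apply.
Duty = €8,461.58 × 18.5% = €1,565.39.
Line 2 (5756.19, Tyrania, 401 units, €12,158.32):
Code 5756.19 is under a tariff-rate quota (threshold 416 units). Quantity 401 units is within the quota, so the in-quota rate 0.5% applies to the full value.
Duty = €12,158.32 × 0.5% = €60.79.
Total = €1,565.39 + €60.79 = €1,626.18.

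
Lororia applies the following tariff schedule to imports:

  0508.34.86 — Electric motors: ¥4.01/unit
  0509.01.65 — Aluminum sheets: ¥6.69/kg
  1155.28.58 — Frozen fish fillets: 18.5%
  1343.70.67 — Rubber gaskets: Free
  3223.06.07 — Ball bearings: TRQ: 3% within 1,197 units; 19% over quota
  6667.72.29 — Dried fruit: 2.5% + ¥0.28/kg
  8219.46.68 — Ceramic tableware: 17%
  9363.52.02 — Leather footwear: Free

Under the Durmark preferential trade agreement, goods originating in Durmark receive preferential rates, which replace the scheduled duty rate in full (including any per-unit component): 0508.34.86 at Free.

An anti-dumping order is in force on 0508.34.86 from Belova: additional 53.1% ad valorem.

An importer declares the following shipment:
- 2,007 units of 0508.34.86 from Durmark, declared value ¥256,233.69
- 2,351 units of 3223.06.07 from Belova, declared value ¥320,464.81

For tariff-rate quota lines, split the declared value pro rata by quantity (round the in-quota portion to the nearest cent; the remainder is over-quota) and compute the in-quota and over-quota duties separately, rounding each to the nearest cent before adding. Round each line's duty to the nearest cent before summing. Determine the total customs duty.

¥34,782.22

Line 1 (0508.34.86, Durmark, 2,007 units, ¥256,233.69):
Base rate for 0508.34.86 is ¥4.01/unit.
Origin Durmark qualifies under the Lororia–Durmark agreement and 0508.34.86 is covered: preferential rate Free applies instead.
The additional-duty order on 0508.34.86 targets Belova, not Durmark; it does not apply.
Duty = ¥256,233.69 × 0% = ¥0.00.
Line 2 (3223.06.07, Belova, 2,351 units, ¥320,464.81):
Code 3223.06.07 is under a tariff-rate quota (threshold 1,197 units). In-quota: 1,197 units at 3%; over-quota: 1,154 units at 19%.
Pro-rata value split: in-quota = ¥320,464.81 × 1,197/2,351 = ¥163,163.07; over-quota = ¥320,464.81 − ¥163,163.07 = ¥157,301.74.
In-quota duty = ¥163,163.07 × 3% = ¥4,894.89. Over-quota duty = ¥157,301.74 × 19% = ¥29,887.33.
Line duty = ¥4,894.89 + ¥29,887.33 = ¥34,782.22.
Total = ¥0.00 + ¥34,782.22 = ¥34,782.22.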